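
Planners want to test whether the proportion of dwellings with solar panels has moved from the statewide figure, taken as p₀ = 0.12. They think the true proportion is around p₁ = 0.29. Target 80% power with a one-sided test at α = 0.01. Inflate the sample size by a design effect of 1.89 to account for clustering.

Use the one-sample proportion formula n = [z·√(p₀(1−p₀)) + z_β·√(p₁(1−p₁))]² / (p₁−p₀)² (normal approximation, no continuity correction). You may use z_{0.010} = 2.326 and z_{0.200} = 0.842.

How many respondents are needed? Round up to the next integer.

n = 85

n = [z_α·√(p₀q₀) + z_β·√(p₁q₁)]² / (p₁ − p₀)²
  = [2.326·√(0.12·0.88) + 0.842·√(0.29·0.71)]² / (0.17)²
  = [2.326·0.3250 + 0.842·0.4538]² / 0.0289
  = [1.1379]² / 0.0289
  = 44.81
Design effect: 1.89 × 44.81 = 84.68.
Round up → n = 85.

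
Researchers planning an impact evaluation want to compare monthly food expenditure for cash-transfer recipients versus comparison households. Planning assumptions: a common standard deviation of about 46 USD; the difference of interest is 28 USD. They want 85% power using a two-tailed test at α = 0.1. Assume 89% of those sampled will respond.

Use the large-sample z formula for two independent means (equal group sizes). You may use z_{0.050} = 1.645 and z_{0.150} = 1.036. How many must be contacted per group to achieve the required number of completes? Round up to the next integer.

n = 44 per group

n = (z_{α/2} + z_β)² · (σ₁² + σ₂²) / δ²
  = (1.645 + 1.036)² · (2·46² = 4232) / 28²
  = 7.1878 · 4232 / 784
  = 38.80
Adjust for 89% response: 38.80 / 0.89 = 43.59.
Round up → n = 44 per group.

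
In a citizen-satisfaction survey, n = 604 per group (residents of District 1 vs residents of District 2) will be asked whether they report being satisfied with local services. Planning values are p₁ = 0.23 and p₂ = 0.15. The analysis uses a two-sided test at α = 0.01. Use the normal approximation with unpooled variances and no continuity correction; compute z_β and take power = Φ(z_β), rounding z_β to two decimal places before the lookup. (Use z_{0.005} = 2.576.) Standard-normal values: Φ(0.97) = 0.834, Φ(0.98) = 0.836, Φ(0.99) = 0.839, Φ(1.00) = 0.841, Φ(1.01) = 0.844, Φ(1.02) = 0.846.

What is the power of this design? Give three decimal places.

Power ≈ 0.839

z_β = |p₁−p₂|·√(n/[p₁q₁+p₂q₂]) − z_{α/2}
    = 0.08 · √(604/0.3046) − 2.576
    = 0.08 · 44.5301 − 2.576
    = 3.5624 − 2.576 = 0.9864 → 0.99
Power = Φ(0.99) = 0.839.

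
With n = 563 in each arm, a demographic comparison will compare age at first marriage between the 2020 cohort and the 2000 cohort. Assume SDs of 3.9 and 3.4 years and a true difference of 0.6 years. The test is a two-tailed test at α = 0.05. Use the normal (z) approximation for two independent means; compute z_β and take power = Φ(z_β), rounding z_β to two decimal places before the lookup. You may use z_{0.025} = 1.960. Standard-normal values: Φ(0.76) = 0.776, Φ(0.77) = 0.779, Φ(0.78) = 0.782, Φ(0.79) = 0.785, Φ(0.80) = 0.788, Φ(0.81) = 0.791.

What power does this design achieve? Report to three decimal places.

z_β = δ·√(n/(σ₁²+σ₂²)) − z_{α/2}
    = 0.6 · √(563/26.77) − 1.960
    = 0.6 · 4.58596 − 1.960
    = 2.7516 − 1.960 = 0.7916 → 0.79
Power = Φ(0.79) = 0.785.

Power ≈ 0.785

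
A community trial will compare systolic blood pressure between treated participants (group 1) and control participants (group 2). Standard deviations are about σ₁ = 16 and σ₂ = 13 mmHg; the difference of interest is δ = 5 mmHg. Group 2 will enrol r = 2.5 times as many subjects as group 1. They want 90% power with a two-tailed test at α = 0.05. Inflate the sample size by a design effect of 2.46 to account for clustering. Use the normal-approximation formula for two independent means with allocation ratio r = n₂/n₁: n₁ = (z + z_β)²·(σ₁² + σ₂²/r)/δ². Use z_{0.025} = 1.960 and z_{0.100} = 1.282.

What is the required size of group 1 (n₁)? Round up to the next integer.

n₁ = 335

n₁ = (z_{α/2} + z_β)² · (σ₁² + σ₂²/r) / δ²
   = (1.960 + 1.282)² · (16² + 13²/2.5) / 5²
   = 10.5106 · (256 + 67.6) / 25
   = 10.5106 · 323.6 / 25
   = 136.05
Design effect: 2.46 × 136.05 = 334.68.
Round up → n₁ = 335; n₂ = r·n₁ = 2.5 × 335 = 838.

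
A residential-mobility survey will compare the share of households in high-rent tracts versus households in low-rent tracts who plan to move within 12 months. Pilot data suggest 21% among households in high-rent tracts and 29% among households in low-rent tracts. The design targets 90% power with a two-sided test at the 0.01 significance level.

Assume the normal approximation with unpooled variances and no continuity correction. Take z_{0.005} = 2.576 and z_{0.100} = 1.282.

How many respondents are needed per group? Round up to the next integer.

n = 865 per group

n = (z_{α/2} + z_β)² · [p₁(1−p₁) + p₂(1−p₂)] / (p₁ − p₂)²
  = (2.576 + 1.282)² · (0.21·0.79 + 0.29·0.71) / (-0.08)²
  = (3.858)² · (0.1659 + 0.2059) / 0.0064
  = 14.8842 · 0.3718 / 0.0064
  = 864.68
Round up → n = 865 per group.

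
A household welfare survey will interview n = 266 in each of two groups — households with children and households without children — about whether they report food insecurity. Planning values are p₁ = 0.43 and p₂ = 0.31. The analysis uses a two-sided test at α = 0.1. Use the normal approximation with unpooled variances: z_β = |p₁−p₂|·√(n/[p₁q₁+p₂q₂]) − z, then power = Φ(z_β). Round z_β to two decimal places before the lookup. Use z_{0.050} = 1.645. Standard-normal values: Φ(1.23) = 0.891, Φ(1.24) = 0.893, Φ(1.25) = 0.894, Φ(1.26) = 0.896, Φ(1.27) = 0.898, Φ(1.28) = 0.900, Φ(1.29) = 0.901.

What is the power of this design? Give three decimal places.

z_β = |p₁−p₂|·√(n/[p₁q₁+p₂q₂]) − z_{α/2}
    = 0.12 · √(266/0.4590) − 1.645
    = 0.12 · 24.0732 − 1.645
    = 2.8888 − 1.645 = 1.2438 → 1.24
Power = Φ(1.24) = 0.893.

Power ≈ 0.893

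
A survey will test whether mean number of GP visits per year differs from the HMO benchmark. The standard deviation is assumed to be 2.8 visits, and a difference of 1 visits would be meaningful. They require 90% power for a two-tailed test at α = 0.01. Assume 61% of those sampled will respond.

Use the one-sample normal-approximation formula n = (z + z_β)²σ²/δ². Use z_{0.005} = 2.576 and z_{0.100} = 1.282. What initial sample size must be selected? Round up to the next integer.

n = (z_{α/2} + z_β)² · σ² / δ²
  = (2.576 + 1.282)² · 2.8² / 1²
  = 14.8842 · 7.84 / 1
  = 116.69
Adjust for 61% response: 116.69 / 0.61 = 191.30.
Round up → n = 192.

n = 192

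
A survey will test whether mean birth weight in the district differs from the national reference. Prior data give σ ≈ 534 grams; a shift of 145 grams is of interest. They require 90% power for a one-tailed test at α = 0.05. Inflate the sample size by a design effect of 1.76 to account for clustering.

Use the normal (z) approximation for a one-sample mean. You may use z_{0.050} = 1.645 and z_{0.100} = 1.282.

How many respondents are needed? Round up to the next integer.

n = (z_α + z_β)² · σ² / δ²
  = (1.645 + 1.282)² · 534² / 145²
  = 8.5673 · 285156 / 21025
  = 116.20
Design effect: 1.76 × 116.20 = 204.51.
Round up → n = 205.

n = 205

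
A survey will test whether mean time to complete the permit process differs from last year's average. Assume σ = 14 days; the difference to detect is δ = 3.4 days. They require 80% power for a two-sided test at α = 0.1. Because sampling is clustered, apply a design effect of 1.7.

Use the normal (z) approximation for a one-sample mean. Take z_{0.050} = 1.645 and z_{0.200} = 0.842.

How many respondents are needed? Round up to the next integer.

n = 179

n = (z_{α/2} + z_β)² · σ² / δ²
  = (1.645 + 0.842)² · 14² / 3.4²
  = 6.1852 · 196 / 11.56
  = 104.87
Design effect: 1.7 × 104.87 = 178.28.
Round up → n = 179.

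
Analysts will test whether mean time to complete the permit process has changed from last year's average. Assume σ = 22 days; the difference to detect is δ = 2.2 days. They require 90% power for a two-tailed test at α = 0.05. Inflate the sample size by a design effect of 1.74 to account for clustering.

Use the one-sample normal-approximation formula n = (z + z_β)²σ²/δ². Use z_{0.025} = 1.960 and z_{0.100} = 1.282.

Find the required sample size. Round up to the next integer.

n = 1829

n = (z_{α/2} + z_β)² · σ² / δ²
  = (1.960 + 1.282)² · 22² / 2.2²
  = 10.5106 · 484 / 4.84
  = 1051.06
Design effect: 1.74 × 1051.06 = 1828.84.
Round up → n = 1829.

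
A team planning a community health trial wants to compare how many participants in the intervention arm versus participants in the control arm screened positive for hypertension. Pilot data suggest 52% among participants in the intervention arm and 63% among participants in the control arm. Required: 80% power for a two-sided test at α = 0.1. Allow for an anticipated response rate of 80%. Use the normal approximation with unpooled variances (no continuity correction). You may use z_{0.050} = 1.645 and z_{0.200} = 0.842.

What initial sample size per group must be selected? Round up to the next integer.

n = 309 per group

n = (z_{α/2} + z_β)² · [p₁(1−p₁) + p₂(1−p₂)] / (p₁ − p₂)²
  = (1.645 + 0.842)² · (0.52·0.48 + 0.63·0.37) / (-0.11)²
  = (2.487)² · (0.2496 + 0.2331) / 0.0121
  = 6.1852 · 0.4827 / 0.0121
  = 246.74
Adjust for 80% response: 246.74 / 0.80 = 308.43.
Round up → n = 309 per group.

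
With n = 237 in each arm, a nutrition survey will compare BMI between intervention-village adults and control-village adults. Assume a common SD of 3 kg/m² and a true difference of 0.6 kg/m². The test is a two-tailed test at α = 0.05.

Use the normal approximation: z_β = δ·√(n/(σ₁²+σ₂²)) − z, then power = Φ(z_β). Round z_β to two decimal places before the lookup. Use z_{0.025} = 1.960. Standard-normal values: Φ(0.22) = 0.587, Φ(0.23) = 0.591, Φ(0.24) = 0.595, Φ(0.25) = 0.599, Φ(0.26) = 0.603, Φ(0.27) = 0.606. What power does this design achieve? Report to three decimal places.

z_β = δ·√(n/(σ₁²+σ₂²)) − z_{α/2}
    = 0.6 · √(237/18) − 1.960
    = 0.6 · 3.62859 − 1.960
    = 2.1772 − 1.960 = 0.2172 → 0.22
Power = Φ(0.22) = 0.587.

Power ≈ 0.587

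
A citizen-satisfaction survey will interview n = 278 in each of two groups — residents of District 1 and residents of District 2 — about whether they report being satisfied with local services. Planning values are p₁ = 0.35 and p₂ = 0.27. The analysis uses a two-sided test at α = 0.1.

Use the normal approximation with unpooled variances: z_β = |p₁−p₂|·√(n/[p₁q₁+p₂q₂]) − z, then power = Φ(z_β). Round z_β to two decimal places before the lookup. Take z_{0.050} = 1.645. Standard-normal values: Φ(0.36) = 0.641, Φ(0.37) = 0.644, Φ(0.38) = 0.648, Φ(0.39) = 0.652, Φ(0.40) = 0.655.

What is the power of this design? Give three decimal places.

z_β = |p₁−p₂|·√(n/[p₁q₁+p₂q₂]) − z_{α/2}
    = 0.08 · √(278/0.4246) − 1.645
    = 0.08 · 25.5878 − 1.645
    = 2.0470 − 1.645 = 0.4020 → 0.40
Power = Φ(0.40) = 0.655.

Power ≈ 0.655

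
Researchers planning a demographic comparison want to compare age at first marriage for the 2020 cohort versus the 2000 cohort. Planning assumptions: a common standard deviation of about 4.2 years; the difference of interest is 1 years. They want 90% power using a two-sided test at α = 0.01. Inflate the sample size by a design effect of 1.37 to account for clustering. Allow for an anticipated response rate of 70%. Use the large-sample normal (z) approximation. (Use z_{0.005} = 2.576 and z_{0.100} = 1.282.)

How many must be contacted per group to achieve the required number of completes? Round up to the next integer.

n = 1028 per group

n = (z_{α/2} + z_β)² · (σ₁² + σ₂²) / δ²
  = (2.576 + 1.282)² · (2·4.2² = 35.28) / 1²
  = 14.8842 · 35.28 / 1
  = 525.11
Design effect: 1.37 × 525.11 = 719.41.
Adjust for 70% response: 719.41 / 0.70 = 1027.72.
Round up → n = 1028 per group.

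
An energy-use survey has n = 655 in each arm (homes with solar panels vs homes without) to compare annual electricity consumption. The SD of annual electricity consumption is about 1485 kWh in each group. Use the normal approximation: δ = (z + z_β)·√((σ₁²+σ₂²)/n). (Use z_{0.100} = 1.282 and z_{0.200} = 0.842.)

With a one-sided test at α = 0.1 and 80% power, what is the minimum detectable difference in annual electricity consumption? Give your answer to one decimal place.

Minimum detectable difference ≈ 174.3 kWh

δ = (z_α + z_β) · √((σ₁²+σ₂²)/n)
  = (1.282 + 0.842) · √(4410450/655)
  = 2.124 · √6733.5
  = 2.124 · 82.0580
  = 174.2911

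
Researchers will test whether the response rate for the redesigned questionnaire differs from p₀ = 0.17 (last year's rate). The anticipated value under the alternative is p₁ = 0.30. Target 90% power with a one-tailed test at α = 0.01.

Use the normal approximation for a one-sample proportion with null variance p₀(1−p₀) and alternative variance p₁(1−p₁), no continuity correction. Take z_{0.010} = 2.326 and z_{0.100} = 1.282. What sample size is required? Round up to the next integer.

n = [z_α·√(p₀q₀) + z_β·√(p₁q₁)]² / (p₁ − p₀)²
  = [2.326·√(0.17·0.83) + 1.282·√(0.30·0.70)]² / (0.13)²
  = [2.326·0.3756 + 1.282·0.4583]² / 0.0169
  = [1.4612]² / 0.0169
  = 126.34
Round up → n = 127.

n = 127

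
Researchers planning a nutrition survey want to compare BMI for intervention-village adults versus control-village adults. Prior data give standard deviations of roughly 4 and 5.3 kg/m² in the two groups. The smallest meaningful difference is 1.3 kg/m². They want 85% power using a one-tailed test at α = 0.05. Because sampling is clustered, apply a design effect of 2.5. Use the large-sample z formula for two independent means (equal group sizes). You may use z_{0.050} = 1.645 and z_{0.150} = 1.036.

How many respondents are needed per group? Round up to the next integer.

n = 469 per group

n = (z_α + z_β)² · (σ₁² + σ₂²) / δ²
  = (1.645 + 1.036)² · (4² + 5.3² = 44.09) / 1.3²
  = 7.1878 · 44.09 / 1.69
  = 187.52
Design effect: 2.5 × 187.52 = 468.80.
Round up → n = 469 per group.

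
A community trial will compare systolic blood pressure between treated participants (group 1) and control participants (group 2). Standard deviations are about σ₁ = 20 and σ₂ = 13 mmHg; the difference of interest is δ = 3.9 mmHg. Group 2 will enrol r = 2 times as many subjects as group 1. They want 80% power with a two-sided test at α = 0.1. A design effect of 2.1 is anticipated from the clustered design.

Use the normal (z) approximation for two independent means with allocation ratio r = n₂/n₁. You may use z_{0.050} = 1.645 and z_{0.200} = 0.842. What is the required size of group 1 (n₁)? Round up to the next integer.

n₁ = (z_{α/2} + z_β)² · (σ₁² + σ₂²/r) / δ²
   = (1.645 + 0.842)² · (20² + 13²/2) / 3.9²
   = 6.1852 · (400 + 84.5) / 15.21
   = 6.1852 · 484.5 / 15.21
   = 197.02
Design effect: 2.1 × 197.02 = 413.75.
Round up → n₁ = 414; n₂ = r·n₁ = 2 × 414 = 828.

n₁ = 414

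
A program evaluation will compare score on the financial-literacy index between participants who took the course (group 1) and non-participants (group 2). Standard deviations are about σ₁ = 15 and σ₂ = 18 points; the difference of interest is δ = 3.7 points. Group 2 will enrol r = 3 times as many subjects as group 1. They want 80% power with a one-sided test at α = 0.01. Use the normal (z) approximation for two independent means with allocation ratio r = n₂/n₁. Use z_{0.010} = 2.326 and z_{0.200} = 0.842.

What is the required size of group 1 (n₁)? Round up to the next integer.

n₁ = (z_α + z_β)² · (σ₁² + σ₂²/r) / δ²
   = (2.326 + 0.842)² · (15² + 18²/3) / 3.7²
   = 10.0362 · (225 + 108) / 13.69
   = 10.0362 · 333 / 13.69
   = 244.12
Round up → n₁ = 245; n₂ = r·n₁ = 3 × 245 = 735.

n₁ = 245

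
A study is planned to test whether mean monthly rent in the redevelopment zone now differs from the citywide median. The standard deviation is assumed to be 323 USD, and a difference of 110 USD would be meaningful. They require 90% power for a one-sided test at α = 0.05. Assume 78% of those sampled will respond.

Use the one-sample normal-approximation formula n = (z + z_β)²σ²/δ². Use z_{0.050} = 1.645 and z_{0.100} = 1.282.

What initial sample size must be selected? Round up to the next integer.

n = 95

n = (z_α + z_β)² · σ² / δ²
  = (1.645 + 1.282)² · 323² / 110²
  = 8.5673 · 104329 / 12100
  = 73.87
Adjust for 78% response: 73.87 / 0.78 = 94.70.
Round up → n = 95.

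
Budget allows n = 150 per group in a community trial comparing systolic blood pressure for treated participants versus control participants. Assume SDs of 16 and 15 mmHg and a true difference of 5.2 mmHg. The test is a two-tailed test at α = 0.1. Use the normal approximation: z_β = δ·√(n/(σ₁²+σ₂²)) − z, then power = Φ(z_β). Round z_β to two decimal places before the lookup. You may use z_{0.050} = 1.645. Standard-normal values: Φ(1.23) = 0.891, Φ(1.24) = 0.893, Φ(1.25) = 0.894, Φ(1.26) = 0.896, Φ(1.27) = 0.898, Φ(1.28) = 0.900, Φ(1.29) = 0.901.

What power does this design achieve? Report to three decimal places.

z_β = δ·√(n/(σ₁²+σ₂²)) − z_{α/2}
    = 5.2 · √(150/481) − 1.645
    = 5.2 · 0.55844 − 1.645
    = 2.9039 − 1.645 = 1.2589 → 1.26
Power = Φ(1.26) = 0.896.

Power ≈ 0.896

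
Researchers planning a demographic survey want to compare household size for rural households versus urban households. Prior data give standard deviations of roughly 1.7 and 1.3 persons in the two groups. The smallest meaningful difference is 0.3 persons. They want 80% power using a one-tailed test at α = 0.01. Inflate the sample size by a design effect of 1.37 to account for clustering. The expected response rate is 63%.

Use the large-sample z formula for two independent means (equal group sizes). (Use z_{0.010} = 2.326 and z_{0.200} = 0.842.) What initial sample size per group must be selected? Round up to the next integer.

n = 1111 per group

n = (z_α + z_β)² · (σ₁² + σ₂²) / δ²
  = (2.326 + 0.842)² · (1.7² + 1.3² = 4.58) / 0.3²
  = 10.0362 · 4.58 / 0.09
  = 510.73
Design effect: 1.37 × 510.73 = 699.70.
Adjust for 63% response: 699.70 / 0.63 = 1110.64.
Round up → n = 1111 per group.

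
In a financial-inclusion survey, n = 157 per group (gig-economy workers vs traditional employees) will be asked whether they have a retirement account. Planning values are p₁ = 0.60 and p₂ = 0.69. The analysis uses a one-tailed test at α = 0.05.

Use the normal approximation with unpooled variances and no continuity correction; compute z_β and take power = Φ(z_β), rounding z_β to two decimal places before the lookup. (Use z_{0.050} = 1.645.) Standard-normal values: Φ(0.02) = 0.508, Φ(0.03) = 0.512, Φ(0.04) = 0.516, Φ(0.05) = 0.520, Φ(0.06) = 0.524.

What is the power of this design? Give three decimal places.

Power ≈ 0.512

z_β = |p₁−p₂|·√(n/[p₁q₁+p₂q₂]) − z_α
    = 0.09 · √(157/0.4539) − 1.645
    = 0.09 · 18.5981 − 1.645
    = 1.6738 − 1.645 = 0.0288 → 0.03
Power = Φ(0.03) = 0.512.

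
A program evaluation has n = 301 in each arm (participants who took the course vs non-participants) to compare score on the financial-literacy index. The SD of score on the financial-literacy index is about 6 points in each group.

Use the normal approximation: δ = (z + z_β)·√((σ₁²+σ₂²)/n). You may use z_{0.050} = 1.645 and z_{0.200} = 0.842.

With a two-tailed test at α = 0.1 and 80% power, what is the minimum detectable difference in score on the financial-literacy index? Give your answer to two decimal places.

Minimum detectable difference ≈ 1.22 points

δ = (z_{α/2} + z_β) · √((σ₁²+σ₂²)/n)
  = (1.645 + 0.842) · √(72/301)
  = 2.487 · √0.2392
  = 2.487 · 0.4891
  = 1.2164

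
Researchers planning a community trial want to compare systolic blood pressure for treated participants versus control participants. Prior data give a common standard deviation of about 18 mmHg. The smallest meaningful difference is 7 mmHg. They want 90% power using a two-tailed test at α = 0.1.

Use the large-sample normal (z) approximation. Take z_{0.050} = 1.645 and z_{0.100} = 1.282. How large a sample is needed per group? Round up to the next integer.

n = 114 per group

n = (z_{α/2} + z_β)² · (σ₁² + σ₂²) / δ²
  = (1.645 + 1.282)² · (2·18² = 648) / 7²
  = 8.5673 · 648 / 49
  = 113.30
Round up → n = 114 per group.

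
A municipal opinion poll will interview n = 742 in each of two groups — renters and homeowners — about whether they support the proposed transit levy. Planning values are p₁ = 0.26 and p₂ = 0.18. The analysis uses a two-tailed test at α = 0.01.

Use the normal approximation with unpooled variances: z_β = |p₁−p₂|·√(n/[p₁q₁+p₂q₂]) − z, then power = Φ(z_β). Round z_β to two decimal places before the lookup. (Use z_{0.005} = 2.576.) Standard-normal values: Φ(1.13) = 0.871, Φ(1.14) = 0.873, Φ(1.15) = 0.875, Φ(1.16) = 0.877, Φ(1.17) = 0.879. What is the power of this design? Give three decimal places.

z_β = |p₁−p₂|·√(n/[p₁q₁+p₂q₂]) − z_{α/2}
    = 0.08 · √(742/0.3400) − 2.576
    = 0.08 · 46.7157 − 2.576
    = 3.7373 − 2.576 = 1.1613 → 1.16
Power = Φ(1.16) = 0.877.

Power ≈ 0.877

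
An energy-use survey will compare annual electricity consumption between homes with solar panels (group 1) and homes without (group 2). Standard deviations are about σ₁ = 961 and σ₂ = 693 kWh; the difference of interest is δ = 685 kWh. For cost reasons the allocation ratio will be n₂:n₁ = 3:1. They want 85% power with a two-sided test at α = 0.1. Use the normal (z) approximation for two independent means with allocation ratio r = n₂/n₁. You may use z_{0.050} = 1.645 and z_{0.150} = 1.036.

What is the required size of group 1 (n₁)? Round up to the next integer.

n₁ = 17

n₁ = (z_{α/2} + z_β)² · (σ₁² + σ₂²/r) / δ²
   = (1.645 + 1.036)² · (961² + 693²/3) / 685²
   = 7.1878 · (923521 + 160083) / 469225
   = 7.1878 · 1083604 / 469225
   = 16.60
Round up → n₁ = 17; n₂ = r·n₁ = 3 × 17 = 51.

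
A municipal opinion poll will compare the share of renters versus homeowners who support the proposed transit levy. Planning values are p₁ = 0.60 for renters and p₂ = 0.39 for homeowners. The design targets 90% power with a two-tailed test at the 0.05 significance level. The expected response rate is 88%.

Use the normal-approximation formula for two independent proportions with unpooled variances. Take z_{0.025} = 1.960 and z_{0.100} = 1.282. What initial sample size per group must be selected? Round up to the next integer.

n = 130 per group

n = (z_{α/2} + z_β)² · [p₁(1−p₁) + p₂(1−p₂)] / (p₁ − p₂)²
  = (1.960 + 1.282)² · (0.60·0.40 + 0.39·0.61) / (0.21)²
  = (3.242)² · (0.2400 + 0.2379) / 0.0441
  = 10.5106 · 0.4779 / 0.0441
  = 113.90
Adjust for 88% response: 113.90 / 0.88 = 129.43.
Round up → n = 130 per group.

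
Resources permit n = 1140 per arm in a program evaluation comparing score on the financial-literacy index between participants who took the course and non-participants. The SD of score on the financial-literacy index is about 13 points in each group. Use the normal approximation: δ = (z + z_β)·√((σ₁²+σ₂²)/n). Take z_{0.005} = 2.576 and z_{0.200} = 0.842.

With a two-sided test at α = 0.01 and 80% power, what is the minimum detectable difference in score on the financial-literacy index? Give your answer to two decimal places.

δ = (z_{α/2} + z_β) · √((σ₁²+σ₂²)/n)
  = (2.576 + 0.842) · √(338/1140)
  = 3.418 · √0.29649
  = 3.418 · 0.5445
  = 1.8611

Minimum detectable difference ≈ 1.86 points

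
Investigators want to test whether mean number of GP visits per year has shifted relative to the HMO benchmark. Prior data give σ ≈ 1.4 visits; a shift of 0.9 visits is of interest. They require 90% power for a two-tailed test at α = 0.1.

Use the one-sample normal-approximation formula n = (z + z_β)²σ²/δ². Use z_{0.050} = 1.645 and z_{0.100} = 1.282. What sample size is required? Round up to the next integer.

n = (z_{α/2} + z_β)² · σ² / δ²
  = (1.645 + 1.282)² · 1.4² / 0.9²
  = 8.5673 · 1.96 / 0.81
  = 20.73
Round up → n = 21.

n = 21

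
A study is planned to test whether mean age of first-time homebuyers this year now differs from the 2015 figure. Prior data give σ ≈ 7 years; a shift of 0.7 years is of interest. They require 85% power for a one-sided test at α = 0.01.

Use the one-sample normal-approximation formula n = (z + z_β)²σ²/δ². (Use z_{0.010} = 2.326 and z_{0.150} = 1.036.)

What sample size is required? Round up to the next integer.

n = (z_α + z_β)² · σ² / δ²
  = (2.326 + 1.036)² · 7² / 0.7²
  = 11.3030 · 49 / 0.49
  = 1130.30
Round up → n = 1131.

n = 1131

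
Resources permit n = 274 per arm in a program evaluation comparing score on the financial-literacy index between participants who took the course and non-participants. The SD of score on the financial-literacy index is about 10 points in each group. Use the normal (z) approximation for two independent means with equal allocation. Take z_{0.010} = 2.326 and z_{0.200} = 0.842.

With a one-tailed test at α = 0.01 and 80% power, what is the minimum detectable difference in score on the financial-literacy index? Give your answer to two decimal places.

δ = (z_α + z_β) · √((σ₁²+σ₂²)/n)
  = (2.326 + 0.842) · √(200/274)
  = 3.168 · √0.72993
  = 3.168 · 0.8544
  = 2.7066

Minimum detectable difference ≈ 2.71 points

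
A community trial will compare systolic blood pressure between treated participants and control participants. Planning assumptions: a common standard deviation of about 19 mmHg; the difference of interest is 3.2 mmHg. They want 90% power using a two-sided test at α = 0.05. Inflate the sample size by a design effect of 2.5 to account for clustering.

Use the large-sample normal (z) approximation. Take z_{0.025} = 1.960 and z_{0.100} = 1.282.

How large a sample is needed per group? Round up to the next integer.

n = (z_{α/2} + z_β)² · (σ₁² + σ₂²) / δ²
  = (1.960 + 1.282)² · (2·19² = 722) / 3.2²
  = 10.5106 · 722 / 10.24
  = 741.08
Design effect: 2.5 × 741.08 = 1852.69.
Round up → n = 1853 per group.

n = 1853 per group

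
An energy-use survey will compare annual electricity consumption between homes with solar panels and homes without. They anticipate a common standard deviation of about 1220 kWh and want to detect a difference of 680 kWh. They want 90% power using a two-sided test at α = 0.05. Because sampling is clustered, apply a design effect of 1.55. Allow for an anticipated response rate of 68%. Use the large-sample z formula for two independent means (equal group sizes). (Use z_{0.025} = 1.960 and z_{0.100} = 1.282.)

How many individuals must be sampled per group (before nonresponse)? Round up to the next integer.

n = (z_{α/2} + z_β)² · (σ₁² + σ₂²) / δ²
  = (1.960 + 1.282)² · (2·1220² = 2976800) / 680²
  = 10.5106 · 2976800 / 462400
  = 67.66
Design effect: 1.55 × 67.66 = 104.88.
Adjust for 68% response: 104.88 / 0.68 = 154.23.
Round up → n = 155 per group.

n = 155 per group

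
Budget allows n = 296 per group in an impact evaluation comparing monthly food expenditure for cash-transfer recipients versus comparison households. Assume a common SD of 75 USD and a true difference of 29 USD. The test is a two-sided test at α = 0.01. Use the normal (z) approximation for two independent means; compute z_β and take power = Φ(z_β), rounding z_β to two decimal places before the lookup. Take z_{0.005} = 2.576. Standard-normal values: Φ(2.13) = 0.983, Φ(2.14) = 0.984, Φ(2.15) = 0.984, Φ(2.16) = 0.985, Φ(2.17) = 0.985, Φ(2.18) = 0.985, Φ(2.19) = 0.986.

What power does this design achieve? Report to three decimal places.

Power ≈ 0.983

z_β = δ·√(n/(σ₁²+σ₂²)) − z_{α/2}
    = 29 · √(296/11250) − 2.576
    = 29 · 0.16221 − 2.576
    = 4.7040 − 2.576 = 2.1280 → 2.13
Power = Φ(2.13) = 0.983.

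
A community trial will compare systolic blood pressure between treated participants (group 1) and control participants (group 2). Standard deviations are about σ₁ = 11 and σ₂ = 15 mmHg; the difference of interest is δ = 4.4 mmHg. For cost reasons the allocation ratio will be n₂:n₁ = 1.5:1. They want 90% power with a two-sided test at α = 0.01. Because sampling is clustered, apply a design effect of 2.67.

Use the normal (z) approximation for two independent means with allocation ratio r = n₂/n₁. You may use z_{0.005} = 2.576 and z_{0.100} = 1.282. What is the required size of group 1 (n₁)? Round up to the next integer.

n₁ = (z_{α/2} + z_β)² · (σ₁² + σ₂²/r) / δ²
   = (2.576 + 1.282)² · (11² + 15²/1.5) / 4.4²
   = 14.8842 · (121 + 150) / 19.36
   = 14.8842 · 271 / 19.36
   = 208.35
Design effect: 2.67 × 208.35 = 556.29.
Round up → n₁ = 557; n₂ = r·n₁ = 1.5 × 557 = 836.

n₁ = 557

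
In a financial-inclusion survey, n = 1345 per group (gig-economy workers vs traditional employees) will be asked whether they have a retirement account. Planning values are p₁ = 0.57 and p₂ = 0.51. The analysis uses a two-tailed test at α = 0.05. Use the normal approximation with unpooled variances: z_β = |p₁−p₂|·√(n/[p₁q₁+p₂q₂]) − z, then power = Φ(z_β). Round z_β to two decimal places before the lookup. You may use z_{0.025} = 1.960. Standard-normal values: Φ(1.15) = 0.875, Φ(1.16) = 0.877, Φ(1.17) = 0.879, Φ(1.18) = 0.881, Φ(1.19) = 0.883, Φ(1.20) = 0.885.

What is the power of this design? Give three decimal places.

Power ≈ 0.879

z_β = |p₁−p₂|·√(n/[p₁q₁+p₂q₂]) − z_{α/2}
    = 0.06 · √(1345/0.4950) − 1.960
    = 0.06 · 52.1265 − 1.960
    = 3.1276 − 1.960 = 1.1676 → 1.17
Power = Φ(1.17) = 0.879.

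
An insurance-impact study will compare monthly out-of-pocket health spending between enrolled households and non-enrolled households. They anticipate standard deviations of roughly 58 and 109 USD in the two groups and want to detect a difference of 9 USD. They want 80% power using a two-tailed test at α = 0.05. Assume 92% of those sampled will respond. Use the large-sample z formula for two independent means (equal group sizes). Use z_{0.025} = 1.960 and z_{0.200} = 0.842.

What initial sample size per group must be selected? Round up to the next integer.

n = 1607 per group

n = (z_{α/2} + z_β)² · (σ₁² + σ₂²) / δ²
  = (1.960 + 0.842)² · (58² + 109² = 15245) / 9²
  = 7.8512 · 15245 / 81
  = 1477.67
Adjust for 92% response: 1477.67 / 0.92 = 1606.17.
Round up → n = 1607 per group.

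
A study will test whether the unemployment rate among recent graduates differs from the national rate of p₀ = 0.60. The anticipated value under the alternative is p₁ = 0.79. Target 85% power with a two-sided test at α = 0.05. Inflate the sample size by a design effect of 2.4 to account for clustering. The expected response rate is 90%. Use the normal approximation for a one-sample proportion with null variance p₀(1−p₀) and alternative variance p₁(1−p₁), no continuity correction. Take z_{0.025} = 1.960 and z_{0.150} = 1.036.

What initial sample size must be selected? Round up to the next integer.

n = [z_{α/2}·√(p₀q₀) + z_β·√(p₁q₁)]² / (p₁ − p₀)²
  = [1.960·√(0.60·0.40) + 1.036·√(0.79·0.21)]² / (0.19)²
  = [1.960·0.4899 + 1.036·0.4073]² / 0.0361
  = [1.3822]² / 0.0361
  = 52.92
Design effect: 2.4 × 52.92 = 127.01.
Adjust for 90% response: 127.01 / 0.90 = 141.12.
Round up → n = 142.

n = 142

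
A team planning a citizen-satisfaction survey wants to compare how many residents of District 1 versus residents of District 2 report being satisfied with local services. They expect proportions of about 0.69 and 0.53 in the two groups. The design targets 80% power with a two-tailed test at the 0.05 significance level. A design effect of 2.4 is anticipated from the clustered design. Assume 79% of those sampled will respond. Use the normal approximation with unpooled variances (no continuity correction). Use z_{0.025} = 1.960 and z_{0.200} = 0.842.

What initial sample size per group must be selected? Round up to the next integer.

n = 432 per group

n = (z_{α/2} + z_β)² · [p₁(1−p₁) + p₂(1−p₂)] / (p₁ − p₂)²
  = (1.960 + 0.842)² · (0.69·0.31 + 0.53·0.47) / (0.16)²
  = (2.802)² · (0.2139 + 0.2491) / 0.0256
  = 7.8512 · 0.4630 / 0.0256
  = 142.00
Design effect: 2.4 × 142.00 = 340.79.
Adjust for 79% response: 340.79 / 0.79 = 431.38.
Round up → n = 432 per group.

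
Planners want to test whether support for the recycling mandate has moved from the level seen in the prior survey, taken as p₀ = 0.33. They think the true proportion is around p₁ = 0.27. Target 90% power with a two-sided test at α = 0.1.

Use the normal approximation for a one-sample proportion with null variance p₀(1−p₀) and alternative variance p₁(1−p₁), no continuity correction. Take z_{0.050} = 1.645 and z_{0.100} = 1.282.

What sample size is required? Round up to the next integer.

n = 501

n = [z_{α/2}·√(p₀q₀) + z_β·√(p₁q₁)]² / (p₁ − p₀)²
  = [1.645·√(0.33·0.67) + 1.282·√(0.27·0.73)]² / (-0.06)²
  = [1.645·0.4702 + 1.282·0.4440]² / 0.0036
  = [1.3427]² / 0.0036
  = 500.76
Round up → n = 501.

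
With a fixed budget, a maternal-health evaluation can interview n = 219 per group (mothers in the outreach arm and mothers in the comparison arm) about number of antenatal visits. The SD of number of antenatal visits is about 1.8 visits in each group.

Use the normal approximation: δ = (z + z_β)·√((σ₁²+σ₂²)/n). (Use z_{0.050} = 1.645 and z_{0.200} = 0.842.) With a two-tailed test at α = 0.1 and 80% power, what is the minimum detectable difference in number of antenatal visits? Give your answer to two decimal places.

Minimum detectable difference ≈ 0.43 visits

δ = (z_{α/2} + z_β) · √((σ₁²+σ₂²)/n)
  = (1.645 + 0.842) · √(6.48/219)
  = 2.487 · √0.02959
  = 2.487 · 0.1720
  = 0.4278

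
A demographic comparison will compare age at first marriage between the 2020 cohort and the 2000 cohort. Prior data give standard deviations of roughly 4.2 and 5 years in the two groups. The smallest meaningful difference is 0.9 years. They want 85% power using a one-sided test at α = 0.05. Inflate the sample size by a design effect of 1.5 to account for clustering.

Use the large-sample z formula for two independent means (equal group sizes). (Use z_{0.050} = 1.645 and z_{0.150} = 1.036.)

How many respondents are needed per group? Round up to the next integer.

n = 568 per group

n = (z_α + z_β)² · (σ₁² + σ₂²) / δ²
  = (1.645 + 1.036)² · (4.2² + 5² = 42.64) / 0.9²
  = 7.1878 · 42.64 / 0.81
  = 378.38
Design effect: 1.5 × 378.38 = 567.57.
Round up → n = 568 per group.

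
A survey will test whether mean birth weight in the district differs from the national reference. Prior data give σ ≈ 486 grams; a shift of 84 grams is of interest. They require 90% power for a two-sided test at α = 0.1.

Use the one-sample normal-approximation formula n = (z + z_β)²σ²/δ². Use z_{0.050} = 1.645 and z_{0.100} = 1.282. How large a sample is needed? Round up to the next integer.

n = 287

n = (z_{α/2} + z_β)² · σ² / δ²
  = (1.645 + 1.282)² · 486² / 84²
  = 8.5673 · 236196 / 7056
  = 286.79
Round up → n = 287.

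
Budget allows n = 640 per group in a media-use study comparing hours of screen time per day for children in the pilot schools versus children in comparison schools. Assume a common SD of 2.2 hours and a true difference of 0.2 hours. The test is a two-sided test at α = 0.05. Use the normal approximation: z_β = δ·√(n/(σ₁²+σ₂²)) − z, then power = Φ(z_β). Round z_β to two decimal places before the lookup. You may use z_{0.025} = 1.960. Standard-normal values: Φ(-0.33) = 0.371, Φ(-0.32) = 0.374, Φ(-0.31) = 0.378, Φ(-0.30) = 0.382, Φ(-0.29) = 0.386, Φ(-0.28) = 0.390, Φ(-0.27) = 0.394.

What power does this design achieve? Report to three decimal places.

z_β = δ·√(n/(σ₁²+σ₂²)) − z_{α/2}
    = 0.2 · √(640/9.68) − 1.960
    = 0.2 · 8.13116 − 1.960
    = 1.6262 − 1.960 = -0.3338 → -0.33
Power = Φ(-0.33) = 0.371.

Power ≈ 0.371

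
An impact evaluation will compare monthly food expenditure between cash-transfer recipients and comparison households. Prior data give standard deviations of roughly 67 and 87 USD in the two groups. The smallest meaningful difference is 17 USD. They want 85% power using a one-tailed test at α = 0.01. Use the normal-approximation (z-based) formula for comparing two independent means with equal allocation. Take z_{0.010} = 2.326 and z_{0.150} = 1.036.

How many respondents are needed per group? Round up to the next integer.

n = (z_α + z_β)² · (σ₁² + σ₂²) / δ²
  = (2.326 + 1.036)² · (67² + 87² = 12058) / 17²
  = 11.3030 · 12058 / 289
  = 471.60
Round up → n = 472 per group.

n = 472 per group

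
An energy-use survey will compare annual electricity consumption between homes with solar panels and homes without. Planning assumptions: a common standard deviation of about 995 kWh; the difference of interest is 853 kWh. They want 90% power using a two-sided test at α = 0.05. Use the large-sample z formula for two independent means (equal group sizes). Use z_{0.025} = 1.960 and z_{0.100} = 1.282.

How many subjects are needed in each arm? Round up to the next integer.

n = 29 per group

n = (z_{α/2} + z_β)² · (σ₁² + σ₂²) / δ²
  = (1.960 + 1.282)² · (2·995² = 1980050) / 853²
  = 10.5106 · 1980050 / 727609
  = 28.60
Round up → n = 29 per group.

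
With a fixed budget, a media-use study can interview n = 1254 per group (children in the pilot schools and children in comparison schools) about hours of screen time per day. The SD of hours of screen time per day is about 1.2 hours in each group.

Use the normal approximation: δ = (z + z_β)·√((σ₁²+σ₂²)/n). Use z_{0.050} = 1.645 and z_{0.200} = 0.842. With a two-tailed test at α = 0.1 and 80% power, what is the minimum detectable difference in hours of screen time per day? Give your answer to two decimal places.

Minimum detectable difference ≈ 0.12 hours

δ = (z_{α/2} + z_β) · √((σ₁²+σ₂²)/n)
  = (1.645 + 0.842) · √(2.88/1254)
  = 2.487 · √0.0023
  = 2.487 · 0.0479
  = 0.1192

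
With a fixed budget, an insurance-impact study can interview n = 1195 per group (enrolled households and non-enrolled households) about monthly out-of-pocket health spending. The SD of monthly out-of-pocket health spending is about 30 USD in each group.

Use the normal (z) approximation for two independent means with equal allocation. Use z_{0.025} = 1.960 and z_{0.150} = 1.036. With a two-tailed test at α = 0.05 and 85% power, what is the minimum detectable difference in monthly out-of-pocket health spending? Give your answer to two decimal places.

Minimum detectable difference ≈ 3.68 USD

δ = (z_{α/2} + z_β) · √((σ₁²+σ₂²)/n)
  = (1.960 + 1.036) · √(1800/1195)
  = 2.996 · √1.5063
  = 2.996 · 1.2273
  = 3.6770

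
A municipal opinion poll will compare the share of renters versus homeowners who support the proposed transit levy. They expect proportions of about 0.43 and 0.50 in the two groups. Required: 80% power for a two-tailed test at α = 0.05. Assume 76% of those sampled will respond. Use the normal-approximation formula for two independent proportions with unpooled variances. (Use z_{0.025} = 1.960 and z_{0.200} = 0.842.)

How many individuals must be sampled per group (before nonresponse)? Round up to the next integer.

n = 1044 per group

n = (z_{α/2} + z_β)² · [p₁(1−p₁) + p₂(1−p₂)] / (p₁ − p₂)²
  = (1.960 + 0.842)² · (0.43·0.57 + 0.50·0.50) / (-0.07)²
  = (2.802)² · (0.2451 + 0.2500) / 0.0049
  = 7.8512 · 0.4951 / 0.0049
  = 793.29
Adjust for 76% response: 793.29 / 0.76 = 1043.81.
Round up → n = 1044 per group.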